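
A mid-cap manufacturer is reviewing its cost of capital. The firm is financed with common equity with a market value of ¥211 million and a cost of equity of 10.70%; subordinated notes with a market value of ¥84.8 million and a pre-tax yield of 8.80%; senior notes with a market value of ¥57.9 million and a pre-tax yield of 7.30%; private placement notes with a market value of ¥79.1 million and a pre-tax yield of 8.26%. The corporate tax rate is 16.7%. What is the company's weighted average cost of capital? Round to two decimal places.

8.72%

Total capital V = 211 + 84.8 + 57.9 + 79.1 = 432.8.
Equity: weight = 211/432.8 = 0.4875; cost = 10.7%.
Subordinated notes: weight = 84.8/432.8 = 0.1959; after-tax cost = 8.8% × (1 − 16.7%) = 7.3304%.
Senior notes: weight = 57.9/432.8 = 0.1338; after-tax cost = 7.3% × (1 − 16.7%) = 6.0809%.
Private placement notes: weight = 79.1/432.8 = 0.1828; after-tax cost = 8.26% × (1 − 16.7%) = 6.8806%.
WACC = 0.4875 × 10.7000% + 0.1959 × 7.3304% + 0.1338 × 6.0809% + 0.1828 × 6.8806% = 8.7238%.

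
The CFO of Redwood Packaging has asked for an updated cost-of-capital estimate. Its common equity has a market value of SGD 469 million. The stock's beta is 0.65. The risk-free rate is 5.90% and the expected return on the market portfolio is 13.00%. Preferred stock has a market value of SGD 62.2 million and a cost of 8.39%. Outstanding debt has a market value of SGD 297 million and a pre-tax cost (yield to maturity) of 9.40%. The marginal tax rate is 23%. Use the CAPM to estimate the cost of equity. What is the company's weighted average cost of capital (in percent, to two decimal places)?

9.18%

Market risk premium = 13.0% − 5.9% = 7.1%.
Cost of equity via CAPM: Re = 5.9% + 0.65 × 7.1% = 10.5150%.
Total capital V = 469 + 62.2 + 297 = 828.2.
Equity: weight = 469/828.2 = 0.5663; cost = 10.515%.
Preferred: weight = 62.2/828.2 = 0.0751; cost = 8.39%.
Debt: weight = 297/828.2 = 0.3586; after-tax cost = 9.4% × (1 − 23%) = 7.2380%.
WACC = 0.5663 × 10.5150% + 0.0751 × 8.3900% + 0.3586 × 7.2380% = 9.1802%.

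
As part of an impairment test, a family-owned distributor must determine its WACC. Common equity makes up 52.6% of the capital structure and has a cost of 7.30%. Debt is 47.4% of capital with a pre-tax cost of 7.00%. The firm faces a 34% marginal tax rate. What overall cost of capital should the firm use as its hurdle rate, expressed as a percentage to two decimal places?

After-tax cost of debt = 7% × (1 − 34%) = 4.6200%.
WACC = 0.526 × 7.3000% + 0.474 × 4.6200% = 6.0297%.

6.03%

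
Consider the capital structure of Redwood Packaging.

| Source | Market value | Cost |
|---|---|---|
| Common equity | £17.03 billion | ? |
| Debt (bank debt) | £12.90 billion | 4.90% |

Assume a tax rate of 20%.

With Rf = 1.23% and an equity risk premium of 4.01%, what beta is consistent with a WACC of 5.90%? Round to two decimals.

1.54

Total capital V = 17.03 + 12.9 = 29.93.
Equity weight = 17.03/29.93 = 0.5690.
Bank debt weight = 12.9/29.93 = 0.4310.
Debt contribution = 0.4310 × 4.9% × (1 − 20%) = 1.6895%.
Required equity contribution = 5.9% − 1.6895% = 4.2105%  ⇒  Re = 7.3998%.
CAPM: 7.3998% = 1.23% + β × 4.01%  ⇒  β = 1.5386.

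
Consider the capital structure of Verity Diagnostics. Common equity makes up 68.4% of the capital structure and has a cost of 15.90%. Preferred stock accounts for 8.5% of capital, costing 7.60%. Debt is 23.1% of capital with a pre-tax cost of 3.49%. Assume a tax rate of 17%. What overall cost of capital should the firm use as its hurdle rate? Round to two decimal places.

12.19%

After-tax cost of debt = 3.49% × (1 − 17%) = 2.8967%.
WACC = 0.684 × 15.9000% + 0.085 × 7.6000% + 0.231 × 2.8967% = 12.1907%.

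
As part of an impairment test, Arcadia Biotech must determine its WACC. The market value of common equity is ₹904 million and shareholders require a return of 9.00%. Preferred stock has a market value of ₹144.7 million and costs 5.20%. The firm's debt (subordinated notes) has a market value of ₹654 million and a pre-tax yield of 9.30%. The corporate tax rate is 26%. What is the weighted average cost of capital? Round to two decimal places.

7.86%

Total capital V = 904 + 144.7 + 654 = 1702.7.
Equity: weight = 904/1702.7 = 0.5309; cost = 9%.
Preferred: weight = 144.7/1702.7 = 0.0850; cost = 5.2%.
Subordinated notes: weight = 654/1702.7 = 0.3841; after-tax cost = 9.3% × (1 − 26%) = 6.8820%.
WACC = 0.5309 × 9.0000% + 0.0850 × 5.2000% + 0.3841 × 6.8820% = 7.8636%.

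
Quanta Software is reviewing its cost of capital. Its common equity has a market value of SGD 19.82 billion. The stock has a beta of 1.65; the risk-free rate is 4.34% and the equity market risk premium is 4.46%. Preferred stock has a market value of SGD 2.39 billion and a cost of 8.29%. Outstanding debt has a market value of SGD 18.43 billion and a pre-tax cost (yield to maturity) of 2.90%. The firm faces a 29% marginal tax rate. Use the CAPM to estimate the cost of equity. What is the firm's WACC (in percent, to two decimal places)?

7.13%

Cost of equity via CAPM: Re = 4.34% + 1.65 × 4.46% = 11.6990%.
Total capital V = 19.82 + 2.39 + 18.43 = 40.64.
Equity: weight = 19.82/40.64 = 0.4877; cost = 11.699%.
Preferred: weight = 2.39/40.64 = 0.0588; cost = 8.29%.
Debt: weight = 18.43/40.64 = 0.4535; after-tax cost = 2.9% × (1 − 29%) = 2.0590%.
WACC = 0.4877 × 11.6990% + 0.0588 × 8.2900% + 0.4535 × 2.0590% = 7.1268%.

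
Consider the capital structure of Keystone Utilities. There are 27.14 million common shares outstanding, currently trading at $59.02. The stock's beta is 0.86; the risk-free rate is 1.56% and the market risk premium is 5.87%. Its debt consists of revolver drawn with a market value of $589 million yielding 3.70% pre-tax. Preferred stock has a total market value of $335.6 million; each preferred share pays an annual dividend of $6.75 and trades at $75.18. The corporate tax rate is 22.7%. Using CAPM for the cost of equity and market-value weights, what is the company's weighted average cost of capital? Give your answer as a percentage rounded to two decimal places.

6.05%

Cost of equity via CAPM: Re = 1.56% + 0.86 × 5.87% = 6.6082%.
Cost of preferred: Rp = 6.75 / 75.18 = 8.9785%.
Market value of equity E = 59.02 × 27.14m = 1601.8028m.
Total capital V = 1601.8028 + 335.6 + 589 = 2526.4028.
Equity: weight = 1601.8028/2526.4028 = 0.6340; cost = 6.6082%.
Preferred: weight = 335.6/2526.4028 = 0.1328; cost = 8.9785%.
Revolver drawn: weight = 589/2526.4028 = 0.2331; after-tax cost = 3.7% × (1 − 22.7%) = 2.8601%.
WACC = 0.6340 × 6.6082% + 0.1328 × 8.9785% + 0.2331 × 2.8601% = 6.0492%.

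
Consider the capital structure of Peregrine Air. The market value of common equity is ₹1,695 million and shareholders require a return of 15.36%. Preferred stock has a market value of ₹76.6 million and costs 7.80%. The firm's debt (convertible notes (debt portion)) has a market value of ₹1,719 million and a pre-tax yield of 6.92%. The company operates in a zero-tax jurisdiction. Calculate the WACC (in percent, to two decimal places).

11.04%

Total capital V = 1695 + 76.6 + 1719 = 3490.6.
Equity: weight = 1695/3490.6 = 0.4856; cost = 15.36%.
Preferred: weight = 76.6/3490.6 = 0.0219; cost = 7.8%.
Convertible notes (debt portion): weight = 1719/3490.6 = 0.4925; after-tax cost = 6.92% × (1 − 0%) = 6.9200%.
WACC = 0.4856 × 15.3600% + 0.0219 × 7.8000% + 0.4925 × 6.9200% = 11.0377%.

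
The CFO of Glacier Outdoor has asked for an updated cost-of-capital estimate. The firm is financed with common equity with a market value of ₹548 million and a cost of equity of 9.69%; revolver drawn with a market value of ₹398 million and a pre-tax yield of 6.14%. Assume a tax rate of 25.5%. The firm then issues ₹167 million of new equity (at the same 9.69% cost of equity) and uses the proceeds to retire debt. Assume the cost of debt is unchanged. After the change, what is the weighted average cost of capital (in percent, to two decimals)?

After the change:
Total capital V = 715 + 231 = 946.
Equity: weight = 715/946 = 0.7558; cost = 9.69%.
Revolver drawn: weight = 231/946 = 0.2442; after-tax cost = 6.14% × (1 − 25.5%) = 4.5743%.
WACC = 0.7558 × 9.6900% + 0.2442 × 4.5743% = 8.4408%.

8.44%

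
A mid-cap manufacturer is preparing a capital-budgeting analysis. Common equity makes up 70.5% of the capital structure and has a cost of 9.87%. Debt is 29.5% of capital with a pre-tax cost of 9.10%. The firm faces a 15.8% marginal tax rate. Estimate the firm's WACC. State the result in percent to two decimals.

After-tax cost of debt = 9.1% × (1 − 15.8%) = 7.6622%.
WACC = 0.705 × 9.8700% + 0.295 × 7.6622% = 9.2187%.

9.22%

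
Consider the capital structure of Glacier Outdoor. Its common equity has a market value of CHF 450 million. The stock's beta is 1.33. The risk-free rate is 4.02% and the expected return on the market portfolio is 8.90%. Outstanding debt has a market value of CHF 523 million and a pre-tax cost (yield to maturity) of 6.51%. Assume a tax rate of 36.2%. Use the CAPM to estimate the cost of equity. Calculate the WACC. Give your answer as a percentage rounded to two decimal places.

7.09%

Market risk premium = 8.9% − 4.02% = 4.88%.
Cost of equity via CAPM: Re = 4.02% + 1.33 × 4.88% = 10.5104%.
Total capital V = 450 + 523 = 973.
Equity: weight = 450/973 = 0.4625; cost = 10.5104%.
Debt: weight = 523/973 = 0.5375; after-tax cost = 6.51% × (1 − 36.2%) = 4.1534%.
WACC = 0.4625 × 10.5104% + 0.5375 × 4.1534% = 7.0934%.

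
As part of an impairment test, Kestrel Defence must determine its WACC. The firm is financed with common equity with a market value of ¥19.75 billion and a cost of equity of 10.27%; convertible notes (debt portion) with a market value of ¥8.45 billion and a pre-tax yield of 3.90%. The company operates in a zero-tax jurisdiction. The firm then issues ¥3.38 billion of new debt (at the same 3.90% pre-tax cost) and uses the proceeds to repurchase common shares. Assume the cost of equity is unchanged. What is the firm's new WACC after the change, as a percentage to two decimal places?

7.60%

After the change:
Total capital V = 16.37 + 11.83 = 28.2.
Equity: weight = 16.37/28.2 = 0.5805; cost = 10.27%.
Convertible notes (debt portion): weight = 11.83/28.2 = 0.4195; after-tax cost = 3.9% × (1 − 0%) = 3.9000%.
WACC = 0.5805 × 10.2700% + 0.4195 × 3.9000% = 7.5978%.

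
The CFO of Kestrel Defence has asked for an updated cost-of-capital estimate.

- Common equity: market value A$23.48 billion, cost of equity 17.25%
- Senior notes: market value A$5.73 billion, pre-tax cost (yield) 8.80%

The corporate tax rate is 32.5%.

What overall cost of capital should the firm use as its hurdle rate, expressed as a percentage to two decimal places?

Total capital V = 23.48 + 5.73 = 29.21.
Equity: weight = 23.48/29.21 = 0.8038; cost = 17.25%.
Senior notes: weight = 5.73/29.21 = 0.1962; after-tax cost = 8.8% × (1 − 32.5%) = 5.9400%.
WACC = 0.8038 × 17.2500% + 0.1962 × 5.9400% = 15.0314%.

15.03%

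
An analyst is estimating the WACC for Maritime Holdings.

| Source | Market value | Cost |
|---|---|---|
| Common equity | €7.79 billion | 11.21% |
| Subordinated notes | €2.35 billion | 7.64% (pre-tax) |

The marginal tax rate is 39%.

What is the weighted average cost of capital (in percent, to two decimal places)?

Total capital V = 7.79 + 2.35 = 10.14.
Equity: weight = 7.79/10.14 = 0.7682; cost = 11.21%.
Subordinated notes: weight = 2.35/10.14 = 0.2318; after-tax cost = 7.64% × (1 − 39%) = 4.6604%.
WACC = 0.7682 × 11.2100% + 0.2318 × 4.6604% = 9.6921%.

9.69%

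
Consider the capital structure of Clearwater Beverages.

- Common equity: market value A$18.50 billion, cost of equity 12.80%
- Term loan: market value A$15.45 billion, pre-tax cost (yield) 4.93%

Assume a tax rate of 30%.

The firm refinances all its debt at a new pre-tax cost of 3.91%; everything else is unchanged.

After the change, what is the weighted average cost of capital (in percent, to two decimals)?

After the change:
Total capital V = 18.5 + 15.45 = 33.95.
Equity: weight = 18.5/33.95 = 0.5449; cost = 12.8%.
Term loan: weight = 15.45/33.95 = 0.4551; after-tax cost = 3.91% × (1 − 30%) = 2.7370%.
WACC = 0.5449 × 12.8000% + 0.4551 × 2.7370% = 8.2205%.

8.22%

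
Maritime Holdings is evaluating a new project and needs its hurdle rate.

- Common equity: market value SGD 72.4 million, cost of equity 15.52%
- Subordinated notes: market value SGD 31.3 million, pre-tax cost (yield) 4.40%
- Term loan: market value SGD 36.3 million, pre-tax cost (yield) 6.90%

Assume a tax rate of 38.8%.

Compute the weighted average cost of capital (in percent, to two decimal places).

9.72%

Total capital V = 72.4 + 31.3 + 36.3 = 140.
Equity: weight = 72.4/140 = 0.5171; cost = 15.52%.
Subordinated notes: weight = 31.3/140 = 0.2236; after-tax cost = 4.4% × (1 − 38.8%) = 2.6928%.
Term loan: weight = 36.3/140 = 0.2593; after-tax cost = 6.9% × (1 − 38.8%) = 4.2228%.
WACC = 0.5171 × 15.5200% + 0.2236 × 2.6928% + 0.2593 × 4.2228% = 9.7230%.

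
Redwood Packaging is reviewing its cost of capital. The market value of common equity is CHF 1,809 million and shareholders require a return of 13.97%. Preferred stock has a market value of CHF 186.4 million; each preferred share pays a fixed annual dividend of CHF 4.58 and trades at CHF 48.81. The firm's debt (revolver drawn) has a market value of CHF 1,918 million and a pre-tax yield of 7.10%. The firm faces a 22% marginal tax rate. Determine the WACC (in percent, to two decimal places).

Cost of preferred: Rp = 4.58 / 48.81 = 9.3833%.
Total capital V = 1809 + 186.4 + 1918 = 3913.4.
Equity: weight = 1809/3913.4 = 0.4623; cost = 13.97%.
Preferred: weight = 186.4/3913.4 = 0.0476; cost = 9.3833%.
Revolver drawn: weight = 1918/3913.4 = 0.4901; after-tax cost = 7.1% × (1 − 22%) = 5.5380%.
WACC = 0.4623 × 13.9700% + 0.0476 × 9.3833% + 0.4901 × 5.5380% = 9.6189%.

9.62%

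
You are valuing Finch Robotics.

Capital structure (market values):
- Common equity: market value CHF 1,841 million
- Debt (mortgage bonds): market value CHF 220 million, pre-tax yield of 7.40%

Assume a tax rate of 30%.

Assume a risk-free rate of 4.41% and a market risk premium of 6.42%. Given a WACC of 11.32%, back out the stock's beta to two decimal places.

1.19

Total capital V = 1841 + 220 = 2061.
Equity weight = 1841/2061 = 0.8933.
Mortgage bonds weight = 220/2061 = 0.1067.
Debt contribution = 0.1067 × 7.4% × (1 − 30%) = 0.5529%.
Required equity contribution = 11.32% − 0.5529% = 10.7671%  ⇒  Re = 12.0537%.
CAPM: 12.0537% = 4.41% + β × 6.42%  ⇒  β = 1.1906.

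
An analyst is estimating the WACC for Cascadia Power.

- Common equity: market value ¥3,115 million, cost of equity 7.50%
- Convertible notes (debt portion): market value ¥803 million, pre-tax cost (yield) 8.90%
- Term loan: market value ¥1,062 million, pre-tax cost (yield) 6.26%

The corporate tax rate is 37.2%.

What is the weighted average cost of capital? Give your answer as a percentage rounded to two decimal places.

6.43%

Total capital V = 3115 + 803 + 1062 = 4980.
Equity: weight = 3115/4980 = 0.6255; cost = 7.5%.
Convertible notes (debt portion): weight = 803/4980 = 0.1612; after-tax cost = 8.9% × (1 − 37.2%) = 5.5892%.
Term loan: weight = 1062/4980 = 0.2133; after-tax cost = 6.26% × (1 − 37.2%) = 3.9313%.
WACC = 0.6255 × 7.5000% + 0.1612 × 5.5892% + 0.2133 × 3.9313% = 6.4309%.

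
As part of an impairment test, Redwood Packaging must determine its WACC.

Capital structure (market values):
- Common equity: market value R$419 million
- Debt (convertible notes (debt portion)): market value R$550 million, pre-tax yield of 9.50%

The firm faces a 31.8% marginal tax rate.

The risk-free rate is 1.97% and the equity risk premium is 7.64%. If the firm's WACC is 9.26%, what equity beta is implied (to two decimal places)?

1.43

Total capital V = 419 + 550 = 969.
Equity weight = 419/969 = 0.4324.
Convertible notes (debt portion) weight = 550/969 = 0.5676.
Debt contribution = 0.5676 × 9.5% × (1 − 31.8%) = 3.6775%.
Required equity contribution = 9.26% − 3.6775% = 5.5825%  ⇒  Re = 12.9105%.
CAPM: 12.9105% = 1.97% + β × 7.64%  ⇒  β = 1.4320.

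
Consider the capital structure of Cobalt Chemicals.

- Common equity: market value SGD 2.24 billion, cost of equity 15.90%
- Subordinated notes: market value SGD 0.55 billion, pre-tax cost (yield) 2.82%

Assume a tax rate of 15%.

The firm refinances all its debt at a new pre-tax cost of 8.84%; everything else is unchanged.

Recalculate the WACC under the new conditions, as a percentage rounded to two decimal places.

After the change:
Total capital V = 2.24 + 0.55 = 2.79.
Equity: weight = 2.24/2.79 = 0.8029; cost = 15.9%.
Subordinated notes: weight = 0.55/2.79 = 0.1971; after-tax cost = 8.84% × (1 − 15%) = 7.5140%.
WACC = 0.8029 × 15.9000% + 0.1971 × 7.5140% = 14.2468%.

14.25%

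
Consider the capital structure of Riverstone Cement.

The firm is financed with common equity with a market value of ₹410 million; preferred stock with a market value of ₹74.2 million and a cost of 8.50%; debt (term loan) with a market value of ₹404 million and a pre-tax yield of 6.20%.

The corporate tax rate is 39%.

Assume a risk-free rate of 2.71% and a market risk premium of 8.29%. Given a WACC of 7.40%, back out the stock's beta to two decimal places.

Total capital V = 410 + 74.2 + 404 = 888.2.
Equity weight = 410/888.2 = 0.4616.
Preferred weight = 74.2/888.2 = 0.0835.
Term loan weight = 404/888.2 = 0.4549.
Debt contribution = 0.4549 × 6.2% × (1 − 39%) = 1.7203%.
Preferred contribution = 0.0835 × 8.5% = 0.7101%.
Required equity contribution = 7.4% − 2.4303% = 4.9697%  ⇒  Re = 10.7660%.
CAPM: 10.7660% = 2.71% + β × 8.29%  ⇒  β = 0.9718.

0.97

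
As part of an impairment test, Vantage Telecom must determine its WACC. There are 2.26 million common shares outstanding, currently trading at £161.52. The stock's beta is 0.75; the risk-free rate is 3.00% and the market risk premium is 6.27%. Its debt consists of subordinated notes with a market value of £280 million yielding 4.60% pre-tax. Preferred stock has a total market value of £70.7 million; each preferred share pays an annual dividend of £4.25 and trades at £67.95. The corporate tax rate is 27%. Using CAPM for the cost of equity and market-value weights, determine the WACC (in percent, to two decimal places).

5.86%

Cost of equity via CAPM: Re = 3.0% + 0.75 × 6.27% = 7.7025%.
Cost of preferred: Rp = 4.25 / 67.95 = 6.2546%.
Market value of equity E = 161.52 × 2.26m = 365.0352m.
Total capital V = 365.0352 + 70.7 + 280 = 715.7352.
Equity: weight = 365.0352/715.7352 = 0.5100; cost = 7.7025%.
Preferred: weight = 70.7/715.7352 = 0.0988; cost = 6.2546%.
Subordinated notes: weight = 280/715.7352 = 0.3912; after-tax cost = 4.6% × (1 − 27%) = 3.3580%.
WACC = 0.5100 × 7.7025% + 0.0988 × 6.2546% + 0.3912 × 3.3580% = 5.8599%.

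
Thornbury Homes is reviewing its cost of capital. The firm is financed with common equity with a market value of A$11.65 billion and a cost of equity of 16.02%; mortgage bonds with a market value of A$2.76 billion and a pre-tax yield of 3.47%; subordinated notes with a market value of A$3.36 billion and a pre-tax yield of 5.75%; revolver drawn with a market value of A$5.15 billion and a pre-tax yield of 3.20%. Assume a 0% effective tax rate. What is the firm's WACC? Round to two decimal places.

10.12%

Total capital V = 11.65 + 2.76 + 3.36 + 5.15 = 22.92.
Equity: weight = 11.65/22.92 = 0.5083; cost = 16.02%.
Mortgage bonds: weight = 2.76/22.92 = 0.1204; after-tax cost = 3.47% × (1 − 0%) = 3.4700%.
Subordinated notes: weight = 3.36/22.92 = 0.1466; after-tax cost = 5.75% × (1 − 0%) = 5.7500%.
Revolver drawn: weight = 5.15/22.92 = 0.2247; after-tax cost = 3.2% × (1 − 0%) = 3.2000%.
WACC = 0.5083 × 16.0200% + 0.1204 × 3.4700% + 0.1466 × 5.7500% + 0.2247 × 3.2000% = 10.1226%.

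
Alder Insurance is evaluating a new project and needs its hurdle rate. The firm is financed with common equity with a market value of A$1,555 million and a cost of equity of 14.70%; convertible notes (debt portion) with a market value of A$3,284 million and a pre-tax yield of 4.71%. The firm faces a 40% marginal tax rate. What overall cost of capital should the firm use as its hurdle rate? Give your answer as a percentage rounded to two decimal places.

Total capital V = 1555 + 3284 = 4839.
Equity: weight = 1555/4839 = 0.3213; cost = 14.7%.
Convertible notes (debt portion): weight = 3284/4839 = 0.6787; after-tax cost = 4.71% × (1 − 40%) = 2.8260%.
WACC = 0.3213 × 14.7000% + 0.6787 × 2.8260% = 6.6417%.

6.64%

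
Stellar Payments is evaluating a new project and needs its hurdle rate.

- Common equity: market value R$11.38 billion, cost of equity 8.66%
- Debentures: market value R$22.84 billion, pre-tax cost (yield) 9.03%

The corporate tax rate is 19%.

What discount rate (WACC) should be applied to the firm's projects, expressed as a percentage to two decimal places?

Total capital V = 11.38 + 22.84 = 34.22.
Equity: weight = 11.38/34.22 = 0.3326; cost = 8.66%.
Debentures: weight = 22.84/34.22 = 0.6674; after-tax cost = 9.03% × (1 − 19%) = 7.3143%.
WACC = 0.3326 × 8.6600% + 0.6674 × 7.3143% = 7.7618%.

7.76%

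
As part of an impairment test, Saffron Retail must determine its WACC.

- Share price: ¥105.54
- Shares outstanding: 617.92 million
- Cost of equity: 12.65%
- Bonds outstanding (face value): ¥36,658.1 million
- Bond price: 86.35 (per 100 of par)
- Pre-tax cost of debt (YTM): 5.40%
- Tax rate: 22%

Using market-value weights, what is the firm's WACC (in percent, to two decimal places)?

Market value of equity E = 105.54 × 617.92m = 65215.2768m. Market value of debt D = 36658.1m × 86.35/100 = 31654.26935m.
Total capital V = 65215.2768 + 31654.26935 = 96869.54615.
Equity: weight = 65215.2768/96869.54615 = 0.6732; cost = 12.65%.
Bonds outstanding: weight = 31654.26935/96869.54615 = 0.3268; after-tax cost = 5.4% × (1 − 22%) = 4.2120%.
WACC = 0.6732 × 12.6500% + 0.3268 × 4.2120% = 9.8927%.

9.89%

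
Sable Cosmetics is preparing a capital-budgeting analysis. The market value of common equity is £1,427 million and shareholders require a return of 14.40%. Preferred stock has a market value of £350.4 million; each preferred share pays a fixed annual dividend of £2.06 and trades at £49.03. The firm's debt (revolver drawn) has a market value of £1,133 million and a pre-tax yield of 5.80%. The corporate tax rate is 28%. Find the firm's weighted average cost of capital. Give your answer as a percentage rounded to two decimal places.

Cost of preferred: Rp = 2.06 / 49.03 = 4.2015%.
Total capital V = 1427 + 350.4 + 1133 = 2910.4.
Equity: weight = 1427/2910.4 = 0.4903; cost = 14.4%.
Preferred: weight = 350.4/2910.4 = 0.1204; cost = 4.2015%.
Revolver drawn: weight = 1133/2910.4 = 0.3893; after-tax cost = 5.8% × (1 − 28%) = 4.1760%.
WACC = 0.4903 × 14.4000% + 0.1204 × 4.2015% + 0.3893 × 4.1760% = 9.1920%.

9.19%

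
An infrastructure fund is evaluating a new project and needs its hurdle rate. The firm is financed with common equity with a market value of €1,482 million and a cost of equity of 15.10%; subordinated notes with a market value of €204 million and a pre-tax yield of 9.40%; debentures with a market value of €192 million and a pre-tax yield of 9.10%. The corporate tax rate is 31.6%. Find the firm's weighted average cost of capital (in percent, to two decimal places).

13.25%

Total capital V = 1482 + 204 + 192 = 1878.
Equity: weight = 1482/1878 = 0.7891; cost = 15.1%.
Subordinated notes: weight = 204/1878 = 0.1086; after-tax cost = 9.4% × (1 − 31.6%) = 6.4296%.
Debentures: weight = 192/1878 = 0.1022; after-tax cost = 9.1% × (1 − 31.6%) = 6.2244%.
WACC = 0.7891 × 15.1000% + 0.1086 × 6.4296% + 0.1022 × 6.2244% = 13.2508%.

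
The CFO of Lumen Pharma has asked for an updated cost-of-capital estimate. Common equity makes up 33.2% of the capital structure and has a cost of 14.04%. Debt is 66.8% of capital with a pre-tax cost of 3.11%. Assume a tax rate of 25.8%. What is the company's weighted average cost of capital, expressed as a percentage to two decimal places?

6.20%

After-tax cost of debt = 3.11% × (1 − 25.8%) = 2.3076%.
WACC = 0.332 × 14.0400% + 0.668 × 2.3076% = 6.2028%.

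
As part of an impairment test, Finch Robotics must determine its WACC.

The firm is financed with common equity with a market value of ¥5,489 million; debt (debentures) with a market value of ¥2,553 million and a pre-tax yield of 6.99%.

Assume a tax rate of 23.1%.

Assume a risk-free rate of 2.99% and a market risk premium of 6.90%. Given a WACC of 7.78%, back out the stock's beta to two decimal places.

Total capital V = 5489 + 2553 = 8042.
Equity weight = 5489/8042 = 0.6825.
Debentures weight = 2553/8042 = 0.3175.
Debt contribution = 0.3175 × 6.99% × (1 − 23.1%) = 1.7064%.
Required equity contribution = 7.78% − 1.7064% = 6.0736%  ⇒  Re = 8.8985%.
CAPM: 8.8985% = 2.99% + β × 6.9%  ⇒  β = 0.8563.

0.86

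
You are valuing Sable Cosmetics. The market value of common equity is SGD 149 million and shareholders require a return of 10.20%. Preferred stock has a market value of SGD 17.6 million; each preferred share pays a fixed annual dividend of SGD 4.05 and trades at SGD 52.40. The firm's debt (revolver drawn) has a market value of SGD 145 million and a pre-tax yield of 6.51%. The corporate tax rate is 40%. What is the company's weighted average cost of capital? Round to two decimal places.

7.13%

Cost of preferred: Rp = 4.05 / 52.4 = 7.7290%.
Total capital V = 149 + 17.6 + 145 = 311.6.
Equity: weight = 149/311.6 = 0.4782; cost = 10.2%.
Preferred: weight = 17.6/311.6 = 0.0565; cost = 7.729%.
Revolver drawn: weight = 145/311.6 = 0.4653; after-tax cost = 6.51% × (1 − 40%) = 3.9060%.
WACC = 0.4782 × 10.2000% + 0.0565 × 7.7290% + 0.4653 × 3.9060% = 7.1316%.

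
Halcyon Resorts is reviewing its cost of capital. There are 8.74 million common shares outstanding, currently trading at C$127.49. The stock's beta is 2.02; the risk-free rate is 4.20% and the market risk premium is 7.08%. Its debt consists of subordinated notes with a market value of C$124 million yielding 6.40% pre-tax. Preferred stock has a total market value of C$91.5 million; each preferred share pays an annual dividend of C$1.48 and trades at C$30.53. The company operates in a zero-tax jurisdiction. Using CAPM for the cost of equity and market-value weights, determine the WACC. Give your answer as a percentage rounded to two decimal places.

Cost of equity via CAPM: Re = 4.2% + 2.02 × 7.08% = 18.5016%.
Cost of preferred: Rp = 1.48 / 30.53 = 4.8477%.
Market value of equity E = 127.49 × 8.74m = 1114.2626m.
Total capital V = 1114.2626 + 91.5 + 124 = 1329.7626.
Equity: weight = 1114.2626/1329.7626 = 0.8379; cost = 18.5016%.
Preferred: weight = 91.5/1329.7626 = 0.0688; cost = 4.8477%.
Subordinated notes: weight = 124/1329.7626 = 0.0932; after-tax cost = 6.4% × (1 − 0%) = 6.4000%.
WACC = 0.8379 × 18.5016% + 0.0688 × 4.8477% + 0.0932 × 6.4000% = 16.4336%.

16.43%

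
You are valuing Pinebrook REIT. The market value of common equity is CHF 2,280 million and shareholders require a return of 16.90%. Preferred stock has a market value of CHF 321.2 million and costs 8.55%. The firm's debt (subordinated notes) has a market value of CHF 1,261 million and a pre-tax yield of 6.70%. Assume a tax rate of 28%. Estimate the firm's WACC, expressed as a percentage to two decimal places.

Total capital V = 2280 + 321.2 + 1261 = 3862.2.
Equity: weight = 2280/3862.2 = 0.5903; cost = 16.9%.
Preferred: weight = 321.2/3862.2 = 0.0832; cost = 8.55%.
Subordinated notes: weight = 1261/3862.2 = 0.3265; after-tax cost = 6.7% × (1 − 28%) = 4.8240%.
WACC = 0.5903 × 16.9000% + 0.0832 × 8.5500% + 0.3265 × 4.8240% = 12.2628%.

12.26%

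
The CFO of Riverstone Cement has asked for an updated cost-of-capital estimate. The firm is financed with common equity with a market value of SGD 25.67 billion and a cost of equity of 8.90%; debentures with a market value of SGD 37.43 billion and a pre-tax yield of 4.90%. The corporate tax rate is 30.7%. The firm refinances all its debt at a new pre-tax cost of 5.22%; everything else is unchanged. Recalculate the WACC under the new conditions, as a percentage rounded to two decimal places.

After the change:
Total capital V = 25.67 + 37.43 = 63.1.
Equity: weight = 25.67/63.1 = 0.4068; cost = 8.9%.
Debentures: weight = 37.43/63.1 = 0.5932; after-tax cost = 5.22% × (1 − 30.7%) = 3.6175%.
WACC = 0.4068 × 8.9000% + 0.5932 × 3.6175% = 5.7665%.

5.77%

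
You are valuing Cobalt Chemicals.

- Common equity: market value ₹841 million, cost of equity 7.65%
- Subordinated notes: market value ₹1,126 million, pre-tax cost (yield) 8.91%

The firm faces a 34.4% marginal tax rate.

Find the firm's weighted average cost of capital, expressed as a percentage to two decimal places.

6.62%

Total capital V = 841 + 1126 = 1967.
Equity: weight = 841/1967 = 0.4276; cost = 7.65%.
Subordinated notes: weight = 1126/1967 = 0.5724; after-tax cost = 8.91% × (1 − 34.4%) = 5.8450%.
WACC = 0.4276 × 7.6500% + 0.5724 × 5.8450% = 6.6167%.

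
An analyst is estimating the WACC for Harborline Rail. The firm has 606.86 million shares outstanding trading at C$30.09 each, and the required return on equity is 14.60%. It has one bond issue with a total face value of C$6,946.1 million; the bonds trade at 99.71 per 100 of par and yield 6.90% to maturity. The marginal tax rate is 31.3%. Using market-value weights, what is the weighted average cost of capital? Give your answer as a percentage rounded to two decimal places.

Market value of equity E = 30.09 × 606.86m = 18260.4174m. Market value of debt D = 6946.1m × 99.71/100 = 6925.95631m.
Total capital V = 18260.4174 + 6925.95631 = 25186.37371.
Equity: weight = 18260.4174/25186.37371 = 0.7250; cost = 14.6%.
Bonds outstanding: weight = 6925.95631/25186.37371 = 0.2750; after-tax cost = 6.9% × (1 − 31.3%) = 4.7403%.
WACC = 0.7250 × 14.6000% + 0.2750 × 4.7403% = 11.8887%.

11.89%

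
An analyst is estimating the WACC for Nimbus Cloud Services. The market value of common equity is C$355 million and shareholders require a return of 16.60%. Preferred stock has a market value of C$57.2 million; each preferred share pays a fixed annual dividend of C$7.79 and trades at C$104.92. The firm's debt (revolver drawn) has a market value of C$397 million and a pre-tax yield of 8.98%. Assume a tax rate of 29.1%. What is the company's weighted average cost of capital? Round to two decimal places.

10.93%

Cost of preferred: Rp = 7.79 / 104.92 = 7.4247%.
Total capital V = 355 + 57.2 + 397 = 809.2.
Equity: weight = 355/809.2 = 0.4387; cost = 16.6%.
Preferred: weight = 57.2/809.2 = 0.0707; cost = 7.4247%.
Revolver drawn: weight = 397/809.2 = 0.4906; after-tax cost = 8.98% × (1 − 29.1%) = 6.3668%.
WACC = 0.4387 × 16.6000% + 0.0707 × 7.4247% + 0.4906 × 6.3668% = 10.9309%.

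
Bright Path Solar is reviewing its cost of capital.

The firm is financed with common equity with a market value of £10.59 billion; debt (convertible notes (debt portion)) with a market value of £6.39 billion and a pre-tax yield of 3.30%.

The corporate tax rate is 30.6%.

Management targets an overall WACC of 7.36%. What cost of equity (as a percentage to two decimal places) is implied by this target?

10.42%

Total capital V = 10.59 + 6.39 = 16.98.
Equity weight = 10.59/16.98 = 0.6237.
Convertible notes (debt portion) weight = 6.39/16.98 = 0.3763.
Debt contribution = 0.3763 × 3.3% × (1 − 30.6%) = 0.8619%.
Required equity contribution = 7.36% − 0.8619% = 6.4981%.
Re = 6.4981% / 0.6237 = 10.4191%.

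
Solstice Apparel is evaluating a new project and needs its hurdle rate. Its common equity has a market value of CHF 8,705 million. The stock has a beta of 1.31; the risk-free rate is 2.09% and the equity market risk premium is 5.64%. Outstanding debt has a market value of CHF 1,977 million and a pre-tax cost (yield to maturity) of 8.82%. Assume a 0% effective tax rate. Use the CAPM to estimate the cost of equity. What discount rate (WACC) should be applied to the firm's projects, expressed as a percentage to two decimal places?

9.36%

Cost of equity via CAPM: Re = 2.09% + 1.31 × 5.64% = 9.4784%.
Total capital V = 8705 + 1977 = 10682.
Equity: weight = 8705/10682 = 0.8149; cost = 9.4784%.
Debt: weight = 1977/10682 = 0.1851; after-tax cost = 8.82% × (1 − 0%) = 8.8200%.
WACC = 0.8149 × 9.4784% + 0.1851 × 8.8200% = 9.3565%.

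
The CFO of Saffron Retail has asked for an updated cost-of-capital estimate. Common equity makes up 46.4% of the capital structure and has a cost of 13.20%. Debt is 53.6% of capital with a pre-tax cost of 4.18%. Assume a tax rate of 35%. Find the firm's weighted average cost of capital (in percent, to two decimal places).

After-tax cost of debt = 4.18% × (1 − 35%) = 2.7170%.
WACC = 0.464 × 13.2000% + 0.536 × 2.7170% = 7.5811%.

7.58%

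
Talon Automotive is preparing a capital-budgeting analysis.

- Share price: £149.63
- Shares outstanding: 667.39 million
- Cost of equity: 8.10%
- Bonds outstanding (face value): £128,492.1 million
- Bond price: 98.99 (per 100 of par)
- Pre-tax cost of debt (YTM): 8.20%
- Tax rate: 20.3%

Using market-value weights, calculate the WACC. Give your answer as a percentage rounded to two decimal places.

7.22%

Market value of equity E = 149.63 × 667.39m = 99861.5657m. Market value of debt D = 128492.1m × 98.99/100 = 127194.32979m.
Total capital V = 99861.5657 + 127194.32979 = 227055.89549.
Equity: weight = 99861.5657/227055.89549 = 0.4398; cost = 8.1%.
Bonds outstanding: weight = 127194.32979/227055.89549 = 0.5602; after-tax cost = 8.2% × (1 − 20.3%) = 6.5354%.
WACC = 0.4398 × 8.1000% + 0.5602 × 6.5354% = 7.2235%.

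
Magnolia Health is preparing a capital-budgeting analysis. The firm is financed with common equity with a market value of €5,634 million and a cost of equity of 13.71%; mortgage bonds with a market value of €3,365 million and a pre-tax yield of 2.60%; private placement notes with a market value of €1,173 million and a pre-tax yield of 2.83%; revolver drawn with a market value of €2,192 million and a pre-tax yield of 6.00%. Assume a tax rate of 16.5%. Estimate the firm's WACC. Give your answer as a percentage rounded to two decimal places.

Total capital V = 5634 + 3365 + 1173 + 2192 = 12364.
Equity: weight = 5634/12364 = 0.4557; cost = 13.71%.
Mortgage bonds: weight = 3365/12364 = 0.2722; after-tax cost = 2.6% × (1 − 16.5%) = 2.1710%.
Private placement notes: weight = 1173/12364 = 0.0949; after-tax cost = 2.83% × (1 − 16.5%) = 2.3630%.
Revolver drawn: weight = 2192/12364 = 0.1773; after-tax cost = 6% × (1 − 16.5%) = 5.0100%.
WACC = 0.4557 × 13.7100% + 0.2722 × 2.1710% + 0.0949 × 2.3630% + 0.1773 × 5.0100% = 7.9506%.

7.95%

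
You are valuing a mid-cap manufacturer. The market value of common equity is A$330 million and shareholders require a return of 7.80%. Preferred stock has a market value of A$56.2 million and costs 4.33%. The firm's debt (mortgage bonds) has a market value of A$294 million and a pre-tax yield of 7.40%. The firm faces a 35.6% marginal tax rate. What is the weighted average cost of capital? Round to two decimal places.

6.20%

Total capital V = 330 + 56.2 + 294 = 680.2.
Equity: weight = 330/680.2 = 0.4852; cost = 7.8%.
Preferred: weight = 56.2/680.2 = 0.0826; cost = 4.33%.
Mortgage bonds: weight = 294/680.2 = 0.4322; after-tax cost = 7.4% × (1 − 35.6%) = 4.7656%.
WACC = 0.4852 × 7.8000% + 0.0826 × 4.3300% + 0.4322 × 4.7656% = 6.2018%.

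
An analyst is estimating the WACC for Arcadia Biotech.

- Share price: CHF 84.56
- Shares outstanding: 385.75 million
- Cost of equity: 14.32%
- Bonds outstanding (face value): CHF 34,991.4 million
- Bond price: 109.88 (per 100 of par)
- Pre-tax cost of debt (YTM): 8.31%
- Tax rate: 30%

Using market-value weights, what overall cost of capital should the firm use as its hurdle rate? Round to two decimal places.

9.72%

Market value of equity E = 84.56 × 385.75m = 32619.02m. Market value of debt D = 34991.4m × 109.88/100 = 38448.55032m.
Total capital V = 32619.02 + 38448.55032 = 71067.57032.
Equity: weight = 32619.02/71067.57032 = 0.4590; cost = 14.32%.
Bonds outstanding: weight = 38448.55032/71067.57032 = 0.5410; after-tax cost = 8.31% × (1 − 30%) = 5.8170%.
WACC = 0.4590 × 14.3200% + 0.5410 × 5.8170% = 9.7198%.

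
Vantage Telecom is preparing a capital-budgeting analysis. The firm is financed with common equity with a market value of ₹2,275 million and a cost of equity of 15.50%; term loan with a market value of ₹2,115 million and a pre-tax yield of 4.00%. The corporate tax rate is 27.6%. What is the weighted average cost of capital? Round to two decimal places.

Total capital V = 2275 + 2115 = 4390.
Equity: weight = 2275/4390 = 0.5182; cost = 15.5%.
Term loan: weight = 2115/4390 = 0.4818; after-tax cost = 4% × (1 − 27.6%) = 2.8960%.
WACC = 0.5182 × 15.5000% + 0.4818 × 2.8960% = 9.4277%.

9.43%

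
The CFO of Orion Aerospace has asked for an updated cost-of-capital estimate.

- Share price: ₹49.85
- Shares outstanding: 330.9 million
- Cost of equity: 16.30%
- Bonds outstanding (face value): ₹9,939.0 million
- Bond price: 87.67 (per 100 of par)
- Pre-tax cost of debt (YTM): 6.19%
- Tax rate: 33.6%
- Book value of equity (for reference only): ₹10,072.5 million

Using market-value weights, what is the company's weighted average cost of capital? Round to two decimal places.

Market value of equity E = 49.85 × 330.9m = 16495.365m. Market value of debt D = 9939m × 87.67/100 = 8713.5213m.
Total capital V = 16495.365 + 8713.5213 = 25208.8863.
Equity: weight = 16495.365/25208.8863 = 0.6543; cost = 16.3%.
Bonds outstanding: weight = 8713.5213/25208.8863 = 0.3457; after-tax cost = 6.19% × (1 − 33.6%) = 4.1102%.
WACC = 0.6543 × 16.3000% + 0.3457 × 4.1102% = 12.0865%.

12.09%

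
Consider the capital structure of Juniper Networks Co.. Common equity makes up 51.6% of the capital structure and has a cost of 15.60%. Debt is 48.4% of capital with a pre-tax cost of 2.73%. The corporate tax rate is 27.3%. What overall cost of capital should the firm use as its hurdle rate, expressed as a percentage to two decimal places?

After-tax cost of debt = 2.73% × (1 − 27.3%) = 1.9847%.
WACC = 0.516 × 15.6000% + 0.484 × 1.9847% = 9.0102%.

9.01%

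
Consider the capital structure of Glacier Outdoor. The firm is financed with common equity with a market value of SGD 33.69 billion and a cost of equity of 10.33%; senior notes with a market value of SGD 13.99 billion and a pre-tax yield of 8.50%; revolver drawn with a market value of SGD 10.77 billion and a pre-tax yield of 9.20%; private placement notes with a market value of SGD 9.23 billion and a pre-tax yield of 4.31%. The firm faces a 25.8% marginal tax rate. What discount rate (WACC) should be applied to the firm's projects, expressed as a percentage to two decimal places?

Total capital V = 33.69 + 13.99 + 10.77 + 9.23 = 67.68.
Equity: weight = 33.69/67.68 = 0.4978; cost = 10.33%.
Senior notes: weight = 13.99/67.68 = 0.2067; after-tax cost = 8.5% × (1 − 25.8%) = 6.3070%.
Revolver drawn: weight = 10.77/67.68 = 0.1591; after-tax cost = 9.2% × (1 − 25.8%) = 6.8264%.
Private placement notes: weight = 9.23/67.68 = 0.1364; after-tax cost = 4.31% × (1 − 25.8%) = 3.1980%.
WACC = 0.4978 × 10.3300% + 0.2067 × 6.3070% + 0.1591 × 6.8264% + 0.1364 × 3.1980% = 7.9682%.

7.97%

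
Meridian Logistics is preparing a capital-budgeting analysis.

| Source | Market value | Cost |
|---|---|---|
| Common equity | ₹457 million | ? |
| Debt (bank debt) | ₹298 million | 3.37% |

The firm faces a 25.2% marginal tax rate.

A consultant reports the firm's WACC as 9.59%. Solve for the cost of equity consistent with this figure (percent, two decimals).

Total capital V = 457 + 298 = 755.
Equity weight = 457/755 = 0.6053.
Bank debt weight = 298/755 = 0.3947.
Debt contribution = 0.3947 × 3.37% × (1 − 25.2%) = 0.9949%.
Required equity contribution = 9.59% − 0.9949% = 8.5951%.
Re = 8.5951% / 0.6053 = 14.1997%.

14.20%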